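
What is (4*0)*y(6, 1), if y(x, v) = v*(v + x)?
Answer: 0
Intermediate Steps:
(4*0)*y(6, 1) = (4*0)*(1*(1 + 6)) = 0*(1*7) = 0*7 = 0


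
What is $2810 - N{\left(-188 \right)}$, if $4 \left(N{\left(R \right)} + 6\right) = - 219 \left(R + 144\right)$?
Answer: $407$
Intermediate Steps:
$N{\left(R \right)} = -7890 - \frac{219 R}{4}$ ($N{\left(R \right)} = -6 + \frac{\left(-219\right) \left(R + 144\right)}{4} = -6 + \frac{\left(-219\right) \left(144 + R\right)}{4} = -6 + \frac{-31536 - 219 R}{4} = -6 - \left(7884 + \frac{219 R}{4}\right) = -7890 - \frac{219 R}{4}$)
$2810 - N{\left(-188 \right)} = 2810 - \left(-7890 - -10293\right) = 2810 - \left(-7890 + 10293\right) = 2810 - 2403 = 407$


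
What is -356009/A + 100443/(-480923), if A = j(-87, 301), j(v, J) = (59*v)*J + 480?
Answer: 16073379328/742811062419 ≈ 0.021639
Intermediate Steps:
j(v, J) = 480 + 59*J*v (j(v, J) = 59*J*v + 480 = 480 + 59*J*v)
A = -1544553 (A = 480 + 59*301*(-87) = 480 - 1545033 = -1544553)
-356009/A + 100443/(-480923) = -356009/(-1544553) + 100443/(-480923) = -356009*(-1/1544553) + 100443*(-1/480923) = 356009/1544553 - 100443/480923 = 16073379328/742811062419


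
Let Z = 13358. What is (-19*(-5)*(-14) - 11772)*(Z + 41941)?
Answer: -724527498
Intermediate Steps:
(-19*(-5)*(-14) - 11772)*(Z + 41941) = (-19*(-5)*(-14) - 11772)*(13358 + 41941) = (95*(-14) - 11772)*55299 = (-1330 - 11772)*55299 = -13102*55299 = -724527498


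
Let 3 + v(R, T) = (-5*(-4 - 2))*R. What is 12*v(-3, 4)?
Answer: -1116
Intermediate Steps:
v(R, T) = -3 + 30*R (v(R, T) = -3 + (-5*(-4 - 2))*R = -3 + (-5*(-6))*R = -3 + 30*R)
12*v(-3, 4) = 12*(-3 + 30*(-3)) = 12*(-3 - 90) = 12*(-93) = -1116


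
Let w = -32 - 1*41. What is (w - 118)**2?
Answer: 36481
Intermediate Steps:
w = -73 (w = -32 - 41 = -73)
(w - 118)**2 = (-73 - 118)**2 = (-191)**2 = 36481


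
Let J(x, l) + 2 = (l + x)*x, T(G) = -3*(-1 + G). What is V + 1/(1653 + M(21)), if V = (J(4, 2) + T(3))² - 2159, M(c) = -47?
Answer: -3056217/1606 ≈ -1903.0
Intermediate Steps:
T(G) = 3 - 3*G
J(x, l) = -2 + x*(l + x) (J(x, l) = -2 + (l + x)*x = -2 + x*(l + x))
V = -1903 (V = ((-2 + 4² + 2*4) + (3 - 3*3))² - 2159 = ((-2 + 16 + 8) + (3 - 9))² - 2159 = (22 - 6)² - 2159 = 16² - 2159 = 256 - 2159 = -1903)
V + 1/(1653 + M(21)) = -1903 + 1/(1653 - 47) = -1903 + 1/1606 = -3056217/1606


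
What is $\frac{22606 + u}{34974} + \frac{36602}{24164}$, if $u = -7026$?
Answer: $\frac{414148367}{211277934} \approx 1.9602$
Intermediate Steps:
$\frac{22606 + u}{34974} + \frac{36602}{24164} = \frac{22606 - 7026}{34974} + \frac{36602}{24164} = 15580 \cdot \frac{1}{34974} + 36602 \cdot \frac{1}{24164} = \frac{7790}{17487} + \frac{18301}{12082} = \frac{414148367}{211277934}$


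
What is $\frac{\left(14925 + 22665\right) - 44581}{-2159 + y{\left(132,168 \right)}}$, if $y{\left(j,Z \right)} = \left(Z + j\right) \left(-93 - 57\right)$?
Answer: $\frac{6991}{47159} \approx 0.14824$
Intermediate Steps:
$y{\left(j,Z \right)} = - 150 Z - 150 j$ ($y{\left(j,Z \right)} = \left(Z + j\right) \left(-150\right) = - 150 Z - 150 j$)
$\frac{\left(14925 + 22665\right) - 44581}{-2159 + y{\left(132,168 \right)}} = \frac{\left(14925 + 22665\right) - 44581}{-2159 - 45000} = \frac{37590 - 44581}{-2159 - 45000} = - \frac{6991}{-2159 - 45000} = - \frac{6991}{-47159} = \left(-6991\right) \left(- \frac{1}{47159}\right) = \frac{6991}{47159}$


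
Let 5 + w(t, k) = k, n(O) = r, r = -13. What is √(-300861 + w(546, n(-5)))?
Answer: 3*I*√33431 ≈ 548.52*I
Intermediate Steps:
n(O) = -13
w(t, k) = -5 + k
√(-300861 + w(546, n(-5))) = √(-300861 + (-5 - 13)) = √(-300861 - 18) = √(-300879) = 3*I*√33431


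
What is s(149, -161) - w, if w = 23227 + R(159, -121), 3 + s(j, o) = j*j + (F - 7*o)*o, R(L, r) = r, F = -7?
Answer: -181228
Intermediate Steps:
s(j, o) = -3 + j² + o*(-7 - 7*o) (s(j, o) = -3 + (j*j + (-7 - 7*o)*o) = -3 + (j² + o*(-7 - 7*o)) = -3 + j² + o*(-7 - 7*o))
w = 23106 (w = 23227 - 121 = 23106)
s(149, -161) - w = (-3 + 149² - 7*(-161) - 7*(-161)²) - 1*23106 = (-3 + 22201 + 1127 - 7*25921) - 23106 = (-3 + 22201 + 1127 - 181447) - 23106 = -158122 - 23106 = -181228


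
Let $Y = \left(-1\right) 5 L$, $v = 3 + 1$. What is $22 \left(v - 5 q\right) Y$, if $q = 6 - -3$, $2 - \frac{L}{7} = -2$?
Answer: $126280$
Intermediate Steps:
$L = 28$ ($L = 14 - -14 = 14 + 14 = 28$)
$v = 4$
$q = 9$ ($q = 6 + 3 = 9$)
$Y = -140$ ($Y = \left(-1\right) 5 \cdot 28 = \left(-5\right) 28 = -140$)
$22 \left(v - 5 q\right) Y = 22 \left(4 - 45\right) \left(-140\right) = 22 \left(-41\right) \left(-140\right) = \left(-902\right) \left(-140\right) = 126280$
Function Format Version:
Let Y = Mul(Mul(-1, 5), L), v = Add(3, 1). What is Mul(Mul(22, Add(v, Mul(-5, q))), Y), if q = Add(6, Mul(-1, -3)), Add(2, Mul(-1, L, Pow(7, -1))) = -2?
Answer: 126280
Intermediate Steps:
L = 28 (L = Add(14, Mul(-7, -2)) = Add(14, 14) = 28)
v = 4
q = 9 (q = Add(6, 3) = 9)
Y = -140 (Y = Mul(Mul(-1, 5), 28) = Mul(-5, 28) = -140)
Mul(Mul(22, Add(v, Mul(-5, q))), Y) = Mul(Mul(22, Add(4, Mul(-5, 9))), -140) = Mul(Mul(22, Add(4, -45)), -140) = Mul(Mul(22, -41), -140) = Mul(-902, -140) = 126280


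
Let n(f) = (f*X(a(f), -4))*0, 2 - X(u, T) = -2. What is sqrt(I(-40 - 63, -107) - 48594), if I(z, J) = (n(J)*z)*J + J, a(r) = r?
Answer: I*sqrt(48701) ≈ 220.68*I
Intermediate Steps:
X(u, T) = 4 (X(u, T) = 2 - 1*(-2) = 2 + 2 = 4)
n(f) = 0 (n(f) = (f*4)*0 = (4*f)*0 = 0)
I(z, J) = J (I(z, J) = (0*z)*J + J = 0*J + J = 0 + J = J)
sqrt(I(-40 - 63, -107) - 48594) = sqrt(-107 - 48594) = sqrt(-48701) = I*sqrt(48701)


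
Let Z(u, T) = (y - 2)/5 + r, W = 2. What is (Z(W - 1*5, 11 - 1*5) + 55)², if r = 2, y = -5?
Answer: 77284/25 ≈ 3091.4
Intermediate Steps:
Z(u, T) = ⅗ (Z(u, T) = (-5 - 2)/5 + 2 = -7*⅕ + 2 = -7/5 + 2 = ⅗)
(Z(W - 1*5, 11 - 1*5) + 55)² = (⅗ + 55)² = (278/5)² = 77284/25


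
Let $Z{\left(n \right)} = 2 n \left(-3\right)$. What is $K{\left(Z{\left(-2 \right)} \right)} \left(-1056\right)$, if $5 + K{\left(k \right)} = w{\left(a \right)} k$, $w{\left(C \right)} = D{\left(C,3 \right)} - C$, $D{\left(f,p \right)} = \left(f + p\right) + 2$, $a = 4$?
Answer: $-58080$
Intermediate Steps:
$D{\left(f,p \right)} = 2 + f + p$
$Z{\left(n \right)} = - 6 n$ ($Z{\left(n \right)} = 2 \left(- 3 n\right) = - 6 n$)
$w{\left(C \right)} = 5$ ($w{\left(C \right)} = \left(2 + C + 3\right) - C = \left(5 + C\right) - C = 5$)
$K{\left(k \right)} = -5 + 5 k$
$K{\left(Z{\left(-2 \right)} \right)} \left(-1056\right) = \left(-5 + 5 \left(\left(-6\right) \left(-2\right)\right)\right) \left(-1056\right) = \left(-5 + 5 \cdot 12\right) \left(-1056\right) = \left(-5 + 60\right) \left(-1056\right) = 55 \left(-1056\right) = -58080$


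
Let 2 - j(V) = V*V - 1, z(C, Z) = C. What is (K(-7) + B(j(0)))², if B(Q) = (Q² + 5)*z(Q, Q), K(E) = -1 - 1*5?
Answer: 1296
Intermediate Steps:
j(V) = 3 - V² (j(V) = 2 - (V*V - 1) = 2 - (V² - 1) = 2 - (-1 + V²) = 2 + (1 - V²) = 3 - V²)
K(E) = -6 (K(E) = -1 - 5 = -6)
B(Q) = Q*(5 + Q²) (B(Q) = (Q² + 5)*Q = (5 + Q²)*Q = Q*(5 + Q²))
(K(-7) + B(j(0)))² = (-6 + (3 - 1*0²)*(5 + (3 - 1*0²)²))² = (-6 + (3 - 1*0)*(5 + (3 - 1*0)²))² = (-6 + (3 + 0)*(5 + (3 + 0)²))² = (-6 + 3*(5 + 3²))² = (-6 + 3*(5 + 9))² = (-6 + 3*14)² = (-6 + 42)² = 36² = 1296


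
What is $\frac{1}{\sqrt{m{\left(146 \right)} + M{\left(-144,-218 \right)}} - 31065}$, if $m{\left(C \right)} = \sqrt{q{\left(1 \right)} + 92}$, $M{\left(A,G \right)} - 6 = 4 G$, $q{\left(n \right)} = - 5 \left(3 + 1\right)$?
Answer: $- \frac{1}{31065 - i \sqrt{866 - 6 \sqrt{2}}} \approx -3.2191 \cdot 10^{-5} - 3.0344 \cdot 10^{-8} i$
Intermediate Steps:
$q{\left(n \right)} = -20$ ($q{\left(n \right)} = \left(-5\right) 4 = -20$)
$M{\left(A,G \right)} = 6 + 4 G$
$m{\left(C \right)} = 6 \sqrt{2}$ ($m{\left(C \right)} = \sqrt{-20 + 92} = \sqrt{72} = 6 \sqrt{2}$)
$\frac{1}{\sqrt{m{\left(146 \right)} + M{\left(-144,-218 \right)}} - 31065} = \frac{1}{\sqrt{6 \sqrt{2} + \left(6 + 4 \left(-218\right)\right)} - 31065} = \frac{1}{\sqrt{6 \sqrt{2} + \left(6 - 872\right)} - 31065} = \frac{1}{\sqrt{6 \sqrt{2} - 866} - 31065} = \frac{1}{\sqrt{-866 + 6 \sqrt{2}} - 31065} = \frac{1}{-31065 + \sqrt{-866 + 6 \sqrt{2}}}$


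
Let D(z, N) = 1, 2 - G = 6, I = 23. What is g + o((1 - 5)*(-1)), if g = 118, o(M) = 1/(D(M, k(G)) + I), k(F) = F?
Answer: 2833/24 ≈ 118.04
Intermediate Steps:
G = -4 (G = 2 - 1*6 = 2 - 6 = -4)
o(M) = 1/24 (o(M) = 1/(1 + 23) = 1/24)
g + o((1 - 5)*(-1)) = 118 + 1/24 = 2833/24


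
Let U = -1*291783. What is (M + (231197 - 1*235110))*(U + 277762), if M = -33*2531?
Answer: 1225940156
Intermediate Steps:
M = -83523
U = -291783
(M + (231197 - 1*235110))*(U + 277762) = (-83523 + (231197 - 1*235110))*(-291783 + 277762) = (-83523 + (231197 - 235110))*(-14021) = (-83523 - 3913)*(-14021) = -87436*(-14021) = 1225940156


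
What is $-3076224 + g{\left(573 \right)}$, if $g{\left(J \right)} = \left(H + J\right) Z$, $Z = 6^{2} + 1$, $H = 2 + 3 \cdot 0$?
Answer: $-3054949$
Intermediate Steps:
$H = 2$ ($H = 2 + 0 = 2$)
$Z = 37$ ($Z = 36 + 1 = 37$)
$g{\left(J \right)} = 74 + 37 J$ ($g{\left(J \right)} = \left(2 + J\right) 37 = 74 + 37 J$)
$-3076224 + g{\left(573 \right)} = -3076224 + \left(74 + 37 \cdot 573\right) = -3076224 + \left(74 + 21201\right) = -3076224 + 21275 = -3054949$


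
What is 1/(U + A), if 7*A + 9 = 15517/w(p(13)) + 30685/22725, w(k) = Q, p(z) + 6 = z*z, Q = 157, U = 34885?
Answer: 4994955/174314071364 ≈ 2.8655e-5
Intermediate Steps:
p(z) = -6 + z**2 (p(z) = -6 + z*z = -6 + z**2)
w(k) = 157
A = 65066189/4994955 (A = -9/7 + (15517/157 + 30685/22725)/7 = -9/7 + (15517*(1/157) + 30685*(1/22725))/7 = -9/7 + (15517/157 + 6137/4545)/7 = -9/7 + (1/7)*(71488274/713565) = -9/7 + 71488274/4994955 = 65066189/4994955 ≈ 13.026)
1/(U + A) = 1/(34885 + 65066189/4994955) = 1/(174314071364/4994955) = 4994955/174314071364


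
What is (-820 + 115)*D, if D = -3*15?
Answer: 31725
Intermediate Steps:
D = -45
(-820 + 115)*D = (-820 + 115)*(-45) = -705*(-45) = 31725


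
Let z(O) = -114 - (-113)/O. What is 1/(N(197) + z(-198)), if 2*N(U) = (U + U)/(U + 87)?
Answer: -28116/3201767 ≈ -0.0087814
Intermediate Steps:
z(O) = -114 + 113/O
N(U) = U/(87 + U) (N(U) = ((U + U)/(U + 87))/2 = ((2*U)/(87 + U))/2 = (2*U/(87 + U))/2 = U/(87 + U))
1/(N(197) + z(-198)) = 1/(197/(87 + 197) + (-114 + 113/(-198))) = 1/(197/284 + (-114 + 113*(-1/198))) = 1/(197*(1/284) + (-114 - 113/198)) = 1/(197/284 - 22685/198) = 1/(-3201767/28116) = -28116/3201767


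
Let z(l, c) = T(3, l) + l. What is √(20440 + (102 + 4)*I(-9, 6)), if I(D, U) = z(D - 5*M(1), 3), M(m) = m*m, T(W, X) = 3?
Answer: √19274 ≈ 138.83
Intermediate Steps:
M(m) = m²
z(l, c) = 3 + l
I(D, U) = -2 + D (I(D, U) = 3 + (D - 5*1²) = 3 + (D - 5*1) = 3 + (D - 5) = 3 + (-5 + D) = -2 + D)
√(20440 + (102 + 4)*I(-9, 6)) = √(20440 + (102 + 4)*(-2 - 9)) = √(20440 + 106*(-11)) = √(20440 - 1166) = √19274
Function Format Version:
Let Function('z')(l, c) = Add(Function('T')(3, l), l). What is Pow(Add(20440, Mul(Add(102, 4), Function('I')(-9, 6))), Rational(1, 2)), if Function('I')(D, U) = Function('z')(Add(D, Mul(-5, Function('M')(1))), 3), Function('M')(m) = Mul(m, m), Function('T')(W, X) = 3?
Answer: Pow(19274, Rational(1, 2)) ≈ 138.83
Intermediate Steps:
Function('M')(m) = Pow(m, 2)
Function('z')(l, c) = Add(3, l)
Function('I')(D, U) = Add(-2, D) (Function('I')(D, U) = Add(3, Add(D, Mul(-5, Pow(1, 2)))) = Add(3, Add(D, Mul(-5, 1))) = Add(3, Add(D, -5)) = Add(3, Add(-5, D)) = Add(-2, D))
Pow(Add(20440, Mul(Add(102, 4), Function('I')(-9, 6))), Rational(1, 2)) = Pow(Add(20440, Mul(Add(102, 4), Add(-2, -9))), Rational(1, 2)) = Pow(Add(20440, Mul(106, -11)), Rational(1, 2)) = Pow(Add(20440, -1166), Rational(1, 2)) = Pow(19274, Rational(1, 2))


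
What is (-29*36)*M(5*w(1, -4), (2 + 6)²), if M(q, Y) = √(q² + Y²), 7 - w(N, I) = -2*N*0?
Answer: -1044*√5321 ≈ -76155.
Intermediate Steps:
w(N, I) = 7 (w(N, I) = 7 - (-2*N)*0 = 7 - 1*0 = 7 + 0 = 7)
M(q, Y) = √(Y² + q²)
(-29*36)*M(5*w(1, -4), (2 + 6)²) = (-29*36)*√(((2 + 6)²)² + (5*7)²) = -1044*√((8²)² + 35²) = -1044*√(64² + 1225) = -1044*√(4096 + 1225) = -1044*√5321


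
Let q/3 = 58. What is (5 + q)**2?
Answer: 32041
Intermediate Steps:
q = 174 (q = 3*58 = 174)
(5 + q)**2 = (5 + 174)**2 = 179**2 = 32041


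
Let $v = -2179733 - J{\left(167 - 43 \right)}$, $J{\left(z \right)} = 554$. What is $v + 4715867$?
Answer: $2535580$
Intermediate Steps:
$v = -2180287$ ($v = -2179733 - 554 = -2180287$)
$v + 4715867 = -2180287 + 4715867 = 2535580$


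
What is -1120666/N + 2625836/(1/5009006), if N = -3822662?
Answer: 25139408427360490629/1911331 ≈ 1.3153e+13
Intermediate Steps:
-1120666/N + 2625836/(1/5009006) = -1120666/(-3822662) + 2625836/(1/5009006) = -1120666*(-1/3822662) + 2625836/(1/5009006) = 560333/1911331 + 2625836*5009006 = 560333/1911331 + 13152828279016 = 25139408427360490629/1911331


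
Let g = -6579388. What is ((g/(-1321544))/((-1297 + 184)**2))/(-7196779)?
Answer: -1644847/2945439665902699686 ≈ -5.5844e-13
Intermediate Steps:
((g/(-1321544))/((-1297 + 184)**2))/(-7196779) = ((-6579388/(-1321544))/((-1297 + 184)**2))/(-7196779) = ((-6579388*(-1/1321544))/((-1113)**2))*(-1/7196779) = ((1644847/330386)/1238769)*(-1/7196779) = ((1644847/330386)*(1/1238769))*(-1/7196779) = (1644847/409271934834)*(-1/7196779) = -1644847/2945439665902699686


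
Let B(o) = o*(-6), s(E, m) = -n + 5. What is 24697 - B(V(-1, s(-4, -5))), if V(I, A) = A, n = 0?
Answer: 24727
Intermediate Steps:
s(E, m) = 5 (s(E, m) = -1*0 + 5 = 0 + 5 = 5)
B(o) = -6*o
24697 - B(V(-1, s(-4, -5))) = 24697 - (-6)*5 = 24697 - 1*(-30) = 24697 + 30 = 24727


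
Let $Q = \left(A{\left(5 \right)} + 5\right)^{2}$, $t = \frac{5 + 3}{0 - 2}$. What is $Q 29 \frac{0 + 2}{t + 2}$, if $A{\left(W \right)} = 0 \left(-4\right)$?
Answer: $-725$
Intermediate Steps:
$t = -4$ ($t = \frac{8}{-2} = 8 \left(- \frac{1}{2}\right) = -4$)
$A{\left(W \right)} = 0$
$Q = 25$ ($Q = \left(0 + 5\right)^{2} = 5^{2} = 25$)
$Q 29 \frac{0 + 2}{t + 2} = 25 \cdot 29 \frac{0 + 2}{-4 + 2} = 25 \cdot 29 \frac{2}{-2} = 25 \cdot 29 \cdot 2 \left(- \frac{1}{2}\right) = 25 \cdot 29 \left(-1\right) = 25 \left(-29\right) = -725$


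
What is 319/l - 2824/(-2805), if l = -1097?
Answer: 2203133/3077085 ≈ 0.71598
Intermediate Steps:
319/l - 2824/(-2805) = 319/(-1097) - 2824/(-2805) = 319*(-1/1097) - 2824*(-1/2805) = -319/1097 + 2824/2805 = 2203133/3077085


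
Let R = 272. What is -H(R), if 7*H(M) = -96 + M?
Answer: -176/7 ≈ -25.143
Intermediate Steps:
H(M) = -96/7 + M/7 (H(M) = (-96 + M)/7 = -96/7 + M/7)
-H(R) = -(-96/7 + (⅐)*272) = -(-96/7 + 272/7) = -1*176/7 = -176/7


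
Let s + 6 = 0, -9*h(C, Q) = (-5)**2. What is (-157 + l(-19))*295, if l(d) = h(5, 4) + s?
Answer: -440140/9 ≈ -48904.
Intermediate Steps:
h(C, Q) = -25/9 (h(C, Q) = -1/9*(-5)**2 = -1/9*25 = -25/9)
s = -6 (s = -6 + 0 = -6)
l(d) = -79/9 (l(d) = -25/9 - 6 = -79/9)
(-157 + l(-19))*295 = (-157 - 79/9)*295 = -1492/9*295 = -440140/9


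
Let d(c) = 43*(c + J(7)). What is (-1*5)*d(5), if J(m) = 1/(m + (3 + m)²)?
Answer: -115240/107 ≈ -1077.0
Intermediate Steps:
d(c) = 43/107 + 43*c (d(c) = 43*(c + 1/(7 + (3 + 7)²)) = 43*(c + 1/(7 + 10²)) = 43*(c + 1/(7 + 100)) = 43*(c + 1/107) = 43*(1/107 + c) = 43/107 + 43*c)
(-1*5)*d(5) = (-1*5)*(43/107 + 43*5) = -5*(43/107 + 215) = -5*23048/107 = -115240/107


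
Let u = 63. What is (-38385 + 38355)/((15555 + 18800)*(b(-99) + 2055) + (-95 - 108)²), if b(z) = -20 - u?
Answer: -10/22596423 ≈ -4.4255e-7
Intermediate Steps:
b(z) = -83 (b(z) = -20 - 1*63 = -20 - 63 = -83)
(-38385 + 38355)/((15555 + 18800)*(b(-99) + 2055) + (-95 - 108)²) = (-38385 + 38355)/((15555 + 18800)*(-83 + 2055) + (-95 - 108)²) = -30/(34355*1972 + (-203)²) = -30/(67748060 + 41209) = -30/67789269 = -30*1/67789269 = -10/22596423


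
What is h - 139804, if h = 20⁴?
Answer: 20196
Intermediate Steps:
h = 160000
h - 139804 = 160000 - 139804 = 20196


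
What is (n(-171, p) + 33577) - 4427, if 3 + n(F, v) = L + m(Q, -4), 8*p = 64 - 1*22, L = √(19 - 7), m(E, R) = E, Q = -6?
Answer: 29141 + 2*√3 ≈ 29144.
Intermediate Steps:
L = 2*√3 (L = √12 = 2*√3 ≈ 3.4641)
p = 21/4 (p = (64 - 1*22)/8 = (64 - 22)/8 = (⅛)*42 = 21/4 ≈ 5.2500)
n(F, v) = -9 + 2*√3 (n(F, v) = -3 + (2*√3 - 6) = -3 + (-6 + 2*√3) = -9 + 2*√3)
(n(-171, p) + 33577) - 4427 = ((-9 + 2*√3) + 33577) - 4427 = (33568 + 2*√3) - 4427 = 29141 + 2*√3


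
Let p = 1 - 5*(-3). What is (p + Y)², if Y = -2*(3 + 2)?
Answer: 36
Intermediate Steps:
p = 16 (p = 1 + 15 = 16)
Y = -10 (Y = -2*5 = -10)
(p + Y)² = (16 - 10)² = 6² = 36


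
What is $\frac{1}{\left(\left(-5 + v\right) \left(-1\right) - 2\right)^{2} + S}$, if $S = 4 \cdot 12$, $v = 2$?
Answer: $\frac{1}{49} \approx 0.020408$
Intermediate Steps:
$S = 48$
$\frac{1}{\left(\left(-5 + v\right) \left(-1\right) - 2\right)^{2} + S} = \frac{1}{\left(\left(-5 + 2\right) \left(-1\right) - 2\right)^{2} + 48} = \frac{1}{\left(\left(-3\right) \left(-1\right) - 2\right)^{2} + 48} = \frac{1}{\left(3 - 2\right)^{2} + 48} = \frac{1}{1^{2} + 48} = \frac{1}{1 + 48} = \frac{1}{49}$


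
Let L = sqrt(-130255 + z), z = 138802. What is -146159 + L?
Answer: -146159 + sqrt(8547) ≈ -1.4607e+5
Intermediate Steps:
L = sqrt(8547) (L = sqrt(-130255 + 138802) = sqrt(8547) ≈ 92.450)
-146159 + L = -146159 + sqrt(8547)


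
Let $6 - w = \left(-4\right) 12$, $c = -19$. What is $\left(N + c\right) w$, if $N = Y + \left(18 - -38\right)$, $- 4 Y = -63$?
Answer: $\frac{5697}{2} \approx 2848.5$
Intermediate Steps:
$Y = \frac{63}{4}$ ($Y = \left(- \frac{1}{4}\right) \left(-63\right) = \frac{63}{4} \approx 15.75$)
$w = 54$ ($w = 6 - \left(-4\right) 12 = 6 - -48 = 6 + 48 = 54$)
$N = \frac{287}{4}$ ($N = \frac{63}{4} + \left(18 - -38\right) = \frac{63}{4} + \left(18 + 38\right) = \frac{63}{4} + 56 = \frac{287}{4} \approx 71.75$)
$\left(N + c\right) w = \left(\frac{287}{4} - 19\right) 54 = \frac{211}{4} \cdot 54 = \frac{5697}{2}$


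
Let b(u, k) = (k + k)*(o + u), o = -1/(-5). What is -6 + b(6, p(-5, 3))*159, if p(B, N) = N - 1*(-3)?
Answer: 59118/5 ≈ 11824.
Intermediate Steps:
o = ⅕ (o = -1*(-⅕) = ⅕ ≈ 0.20000)
p(B, N) = 3 + N (p(B, N) = N + 3 = 3 + N)
b(u, k) = 2*k*(⅕ + u) (b(u, k) = (k + k)*(⅕ + u) = (2*k)*(⅕ + u) = 2*k*(⅕ + u))
-6 + b(6, p(-5, 3))*159 = -6 + (2*(3 + 3)*(1 + 5*6)/5)*159 = -6 + ((⅖)*6*(1 + 30))*159 = -6 + ((⅖)*6*31)*159 = -6 + (372/5)*159 = -6 + 59148/5 = 59118/5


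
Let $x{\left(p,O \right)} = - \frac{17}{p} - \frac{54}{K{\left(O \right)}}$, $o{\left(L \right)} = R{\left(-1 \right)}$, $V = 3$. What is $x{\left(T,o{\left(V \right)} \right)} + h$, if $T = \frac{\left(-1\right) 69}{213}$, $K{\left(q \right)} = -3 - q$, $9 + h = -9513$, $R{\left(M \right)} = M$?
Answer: $- \frac{217178}{23} \approx -9442.5$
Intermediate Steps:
$h = -9522$ ($h = -9 - 9513 = -9522$)
$o{\left(L \right)} = -1$
$T = - \frac{23}{71}$ ($T = \left(-69\right) \frac{1}{213} = - \frac{23}{71} \approx -0.32394$)
$x{\left(p,O \right)} = - \frac{54}{-3 - O} - \frac{17}{p}$ ($x{\left(p,O \right)} = - \frac{17}{p} - \frac{54}{-3 - O} = - \frac{54}{-3 - O} - \frac{17}{p}$)
$x{\left(T,o{\left(V \right)} \right)} + h = \left(- \frac{17}{- \frac{23}{71}} + \frac{54}{3 - 1}\right) - 9522 = \left(\left(-17\right) \left(- \frac{71}{23}\right) + \frac{54}{2}\right) - 9522 = \left(\frac{1207}{23} + 54 \cdot \frac{1}{2}\right) - 9522 = \left(\frac{1207}{23} + 27\right) - 9522 = \frac{1828}{23} - 9522 = - \frac{217178}{23}$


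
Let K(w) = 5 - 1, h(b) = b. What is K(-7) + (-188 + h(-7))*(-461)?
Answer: 89899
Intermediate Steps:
K(w) = 4
K(-7) + (-188 + h(-7))*(-461) = 4 + (-188 - 7)*(-461) = 4 - 195*(-461) = 4 + 89895 = 89899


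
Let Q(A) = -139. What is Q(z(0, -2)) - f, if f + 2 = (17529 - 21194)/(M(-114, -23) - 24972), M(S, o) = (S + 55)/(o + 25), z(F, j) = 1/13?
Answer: -6857741/50003 ≈ -137.15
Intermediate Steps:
z(F, j) = 1/13
M(S, o) = (55 + S)/(25 + o)
f = -92676/50003 (f = -2 + (17529 - 21194)/((55 - 114)/(25 - 23) - 24972) = -2 - 3665/(-59/2 - 24972) = -2 - 3665/(-50003/2) = -2 - 3665*(-2/50003) = -2 + 7330/50003 = -92676/50003 ≈ -1.8534)
Q(z(0, -2)) - f = -139 - 1*(-92676/50003) = -139 + 92676/50003 = -6857741/50003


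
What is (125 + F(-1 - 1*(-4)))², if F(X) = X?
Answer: 16384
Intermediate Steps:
(125 + F(-1 - 1*(-4)))² = (125 + (-1 - 1*(-4)))² = (125 + (-1 + 4))² = (125 + 3)² = 128² = 16384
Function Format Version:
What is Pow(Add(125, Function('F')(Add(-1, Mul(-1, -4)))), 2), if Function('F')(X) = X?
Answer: 16384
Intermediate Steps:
Pow(Add(125, Function('F')(Add(-1, Mul(-1, -4)))), 2) = Pow(Add(125, Add(-1, Mul(-1, -4))), 2) = Pow(Add(125, Add(-1, 4)), 2) = Pow(Add(125, 3), 2) = Pow(128, 2) = 16384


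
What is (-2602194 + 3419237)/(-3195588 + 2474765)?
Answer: -817043/720823 ≈ -1.1335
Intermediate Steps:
(-2602194 + 3419237)/(-3195588 + 2474765) = 817043/(-720823) = 817043*(-1/720823) = -817043/720823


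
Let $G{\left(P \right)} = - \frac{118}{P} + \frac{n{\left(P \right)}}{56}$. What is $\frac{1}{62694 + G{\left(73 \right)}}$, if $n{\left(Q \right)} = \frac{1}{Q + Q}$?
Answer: $\frac{8176}{512572929} \approx 1.5951 \cdot 10^{-5}$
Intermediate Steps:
$n{\left(Q \right)} = \frac{1}{2 Q}$
$G{\left(P \right)} = - \frac{13215}{112 P}$ ($G{\left(P \right)} = - \frac{118}{P} + \frac{\frac{1}{2} \frac{1}{P}}{56} = - \frac{118}{P} + \frac{1}{2 P} \frac{1}{56} = - \frac{118}{P} + \frac{1}{112 P} = - \frac{13215}{112 P}$)
$\frac{1}{62694 + G{\left(73 \right)}} = \frac{1}{62694 - \frac{13215}{112 \cdot 73}} = \frac{1}{62694 - \frac{13215}{8176}} = \frac{1}{\frac{512572929}{8176}} = \frac{8176}{512572929}$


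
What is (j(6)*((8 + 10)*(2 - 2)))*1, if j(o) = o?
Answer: 0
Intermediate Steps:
(j(6)*((8 + 10)*(2 - 2)))*1 = (6*((8 + 10)*(2 - 2)))*1 = (6*(18*0))*1 = (6*0)*1 = 0*1 = 0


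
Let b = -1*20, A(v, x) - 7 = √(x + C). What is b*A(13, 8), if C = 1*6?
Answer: -140 - 20*√14 ≈ -214.83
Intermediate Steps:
C = 6
A(v, x) = 7 + √(6 + x) (A(v, x) = 7 + √(x + 6) = 7 + √(6 + x))
b = -20
b*A(13, 8) = -20*(7 + √(6 + 8)) = -20*(7 + √14) = -140 - 20*√14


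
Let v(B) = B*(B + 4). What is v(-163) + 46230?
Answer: 72147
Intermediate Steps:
v(B) = B*(4 + B)
v(-163) + 46230 = -163*(4 - 163) + 46230 = -163*(-159) + 46230 = 25917 + 46230 = 72147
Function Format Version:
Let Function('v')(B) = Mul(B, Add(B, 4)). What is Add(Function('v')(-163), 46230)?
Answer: 72147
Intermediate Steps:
Function('v')(B) = Mul(B, Add(4, B))
Add(Function('v')(-163), 46230) = Add(Mul(-163, Add(4, -163)), 46230) = Add(Mul(-163, -159), 46230) = Add(25917, 46230) = 72147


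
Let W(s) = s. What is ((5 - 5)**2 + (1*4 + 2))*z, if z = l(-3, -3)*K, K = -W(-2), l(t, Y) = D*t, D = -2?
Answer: 72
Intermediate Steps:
l(t, Y) = -2*t
K = 2 (K = -1*(-2) = 2)
z = 12 (z = -2*(-3)*2 = 6*2 = 12)
((5 - 5)**2 + (1*4 + 2))*z = ((5 - 5)**2 + (1*4 + 2))*12 = (0**2 + (4 + 2))*12 = (0 + 6)*12 = 6*12 = 72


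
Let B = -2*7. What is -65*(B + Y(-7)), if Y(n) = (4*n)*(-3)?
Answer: -4550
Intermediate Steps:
Y(n) = -12*n
B = -14
-65*(B + Y(-7)) = -65*(-14 - 12*(-7)) = -65*(-14 + 84) = -65*70 = -4550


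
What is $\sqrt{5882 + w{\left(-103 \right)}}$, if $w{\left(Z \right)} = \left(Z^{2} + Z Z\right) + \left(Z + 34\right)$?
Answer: $\sqrt{27031} \approx 164.41$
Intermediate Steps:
$w{\left(Z \right)} = 34 + Z + 2 Z^{2}$ ($w{\left(Z \right)} = \left(Z^{2} + Z^{2}\right) + \left(34 + Z\right) = 2 Z^{2} + \left(34 + Z\right) = 34 + Z + 2 Z^{2}$)
$\sqrt{5882 + w{\left(-103 \right)}} = \sqrt{5882 + \left(34 - 103 + 2 \left(-103\right)^{2}\right)} = \sqrt{5882 + \left(34 - 103 + 2 \cdot 10609\right)} = \sqrt{5882 + \left(34 - 103 + 21218\right)} = \sqrt{5882 + 21149} = \sqrt{27031}$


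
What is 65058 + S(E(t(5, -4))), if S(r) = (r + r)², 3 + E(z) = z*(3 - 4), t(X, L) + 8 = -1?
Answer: 65202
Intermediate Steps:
t(X, L) = -9 (t(X, L) = -8 - 1 = -9)
E(z) = -3 - z (E(z) = -3 + z*(3 - 4) = -3 + z*(-1) = -3 - z)
S(r) = 4*r² (S(r) = (2*r)² = 4*r²)
65058 + S(E(t(5, -4))) = 65058 + 4*(-3 - 1*(-9))² = 65058 + 4*(-3 + 9)² = 65058 + 4*6² = 65058 + 4*36 = 65058 + 144 = 65202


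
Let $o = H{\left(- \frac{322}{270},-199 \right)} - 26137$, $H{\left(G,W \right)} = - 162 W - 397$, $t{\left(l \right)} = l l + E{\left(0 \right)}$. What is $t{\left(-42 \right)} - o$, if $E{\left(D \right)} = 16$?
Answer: $-3924$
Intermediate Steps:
$t{\left(l \right)} = 16 + l^{2}$ ($t{\left(l \right)} = l l + 16 = l^{2} + 16 = 16 + l^{2}$)
$H{\left(G,W \right)} = -397 - 162 W$
$o = 5704$ ($o = \left(-397 - -32238\right) - 26137 = \left(-397 + 32238\right) - 26137 = 31841 - 26137 = 5704$)
$t{\left(-42 \right)} - o = \left(16 + \left(-42\right)^{2}\right) - 5704 = \left(16 + 1764\right) - 5704 = 1780 - 5704 = -3924$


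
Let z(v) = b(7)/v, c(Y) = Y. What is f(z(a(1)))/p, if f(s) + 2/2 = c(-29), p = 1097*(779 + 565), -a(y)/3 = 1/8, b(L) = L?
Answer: -5/245728 ≈ -2.0348e-5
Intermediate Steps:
a(y) = -3/8
z(v) = 7/v
p = 1474368 (p = 1097*1344 = 1474368)
f(s) = -30 (f(s) = -1 - 29 = -30)
f(z(a(1)))/p = -30/1474368 = -30*1/1474368 = -5/245728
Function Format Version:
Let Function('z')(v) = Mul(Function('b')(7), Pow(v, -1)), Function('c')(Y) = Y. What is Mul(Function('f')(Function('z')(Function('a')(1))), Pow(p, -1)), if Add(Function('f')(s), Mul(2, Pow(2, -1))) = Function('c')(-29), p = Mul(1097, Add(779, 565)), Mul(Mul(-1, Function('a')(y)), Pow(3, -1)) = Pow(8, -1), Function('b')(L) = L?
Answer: Rational(-5, 245728) ≈ -2.0348e-5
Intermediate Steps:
Function('a')(y) = Rational(-3, 8) (Function('a')(y) = Mul(-3, Pow(8, -1)) = Mul(-3, Rational(1, 8)) = Rational(-3, 8))
Function('z')(v) = Mul(7, Pow(v, -1))
p = 1474368 (p = Mul(1097, 1344) = 1474368)
Function('f')(s) = -30 (Function('f')(s) = Add(-1, -29) = -30)
Mul(Function('f')(Function('z')(Function('a')(1))), Pow(p, -1)) = Mul(-30, Pow(1474368, -1)) = Mul(-30, Rational(1, 1474368)) = Rational(-5, 245728)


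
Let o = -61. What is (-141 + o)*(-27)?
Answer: 5454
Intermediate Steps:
(-141 + o)*(-27) = (-141 - 61)*(-27) = -202*(-27) = 5454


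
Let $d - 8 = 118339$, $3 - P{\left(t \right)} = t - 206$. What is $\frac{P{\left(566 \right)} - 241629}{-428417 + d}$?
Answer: $\frac{120993}{155035} \approx 0.78042$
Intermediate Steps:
$P{\left(t \right)} = 209 - t$ ($P{\left(t \right)} = 3 - \left(t - 206\right) = 3 - \left(-206 + t\right) = 209 - t$)
$d = 118347$ ($d = 8 + 118339 = 118347$)
$\frac{P{\left(566 \right)} - 241629}{-428417 + d} = \frac{\left(209 - 566\right) - 241629}{-428417 + 118347} = \frac{\left(209 - 566\right) - 241629}{-310070} = \left(-357 - 241629\right) \left(- \frac{1}{310070}\right) = \left(-241986\right) \left(- \frac{1}{310070}\right) = \frac{120993}{155035}$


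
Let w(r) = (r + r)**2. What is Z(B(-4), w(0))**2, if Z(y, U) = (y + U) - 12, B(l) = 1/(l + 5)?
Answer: 121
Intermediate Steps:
B(l) = 1/(5 + l)
w(r) = 4*r**2 (w(r) = (2*r)**2 = 4*r**2)
Z(y, U) = -12 + U + y (Z(y, U) = (U + y) - 12 = -12 + U + y)
Z(B(-4), w(0))**2 = (-12 + 4*0**2 + 1/(5 - 4))**2 = (-12 + 4*0 + 1/1)**2 = (-12 + 0 + 1)**2 = (-11)**2 = 121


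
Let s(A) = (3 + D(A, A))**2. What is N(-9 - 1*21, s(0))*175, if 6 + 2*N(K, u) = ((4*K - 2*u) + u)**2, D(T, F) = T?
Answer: 2911125/2 ≈ 1.4556e+6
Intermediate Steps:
s(A) = (3 + A)**2
N(K, u) = -3 + (-u + 4*K)**2/2 (N(K, u) = -3 + ((4*K - 2*u) + u)**2/2 = -3 + ((-2*u + 4*K) + u)**2/2 = -3 + (-u + 4*K)**2/2)
N(-9 - 1*21, s(0))*175 = (-3 + (-(3 + 0)**2 + 4*(-9 - 1*21))**2/2)*175 = (-3 + (-1*3**2 + 4*(-9 - 21))**2/2)*175 = (-3 + (-1*9 + 4*(-30))**2/2)*175 = (-3 + (-9 - 120)**2/2)*175 = (-3 + (1/2)*(-129)**2)*175 = (-3 + (1/2)*16641)*175 = (-3 + 16641/2)*175 = (16635/2)*175 = 2911125/2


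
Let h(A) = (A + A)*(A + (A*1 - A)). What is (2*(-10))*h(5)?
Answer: -1000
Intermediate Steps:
h(A) = 2*A² (h(A) = (2*A)*(A + (A - A)) = (2*A)*(A + 0) = (2*A)*A = 2*A²)
(2*(-10))*h(5) = (2*(-10))*(2*5²) = -40*25 = -20*50 = -1000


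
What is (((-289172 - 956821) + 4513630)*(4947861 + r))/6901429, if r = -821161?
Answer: 13484557607900/6901429 ≈ 1.9539e+6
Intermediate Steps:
(((-289172 - 956821) + 4513630)*(4947861 + r))/6901429 = (((-289172 - 956821) + 4513630)*(4947861 - 821161))/6901429 = ((-1245993 + 4513630)*4126700)*(1/6901429) = (3267637*4126700)*(1/6901429) = 13484557607900*(1/6901429) = 13484557607900/6901429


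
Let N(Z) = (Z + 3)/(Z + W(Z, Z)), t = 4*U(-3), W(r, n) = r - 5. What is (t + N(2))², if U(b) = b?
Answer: 289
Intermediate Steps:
W(r, n) = -5 + r
t = -12 (t = 4*(-3) = -12)
N(Z) = (3 + Z)/(-5 + 2*Z) (N(Z) = (Z + 3)/(Z + (-5 + Z)) = (3 + Z)/(-5 + 2*Z))
(t + N(2))² = (-12 + (3 + 2)/(-5 + 2*2))² = (-12 + 5/(-5 + 4))² = (-12 + 5/(-1))² = (-12 - 1*5)² = (-12 - 5)² = (-17)² = 289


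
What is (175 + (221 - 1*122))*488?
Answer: 133712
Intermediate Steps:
(175 + (221 - 1*122))*488 = (175 + (221 - 122))*488 = (175 + 99)*488 = 274*488 = 133712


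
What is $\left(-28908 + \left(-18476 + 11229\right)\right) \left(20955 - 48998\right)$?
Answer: $1013894665$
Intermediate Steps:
$\left(-28908 + \left(-18476 + 11229\right)\right) \left(20955 - 48998\right) = \left(-28908 - 7247\right) \left(-28043\right) = \left(-36155\right) \left(-28043\right) = 1013894665$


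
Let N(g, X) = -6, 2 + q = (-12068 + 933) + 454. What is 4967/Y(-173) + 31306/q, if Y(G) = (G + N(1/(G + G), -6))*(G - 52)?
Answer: -134198521/47806425 ≈ -2.8071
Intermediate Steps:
q = -10683 (q = -2 + ((-12068 + 933) + 454) = -2 + (-11135 + 454) = -2 - 10681 = -10683)
Y(G) = (-52 + G)*(-6 + G) (Y(G) = (G - 6)*(G - 52) = (-6 + G)*(-52 + G) = (-52 + G)*(-6 + G))
4967/Y(-173) + 31306/q = 4967/(312 + (-173)**2 - 58*(-173)) + 31306/(-10683) = 4967/(312 + 29929 + 10034) + 31306*(-1/10683) = 4967/40275 - 31306/10683 = -134198521/47806425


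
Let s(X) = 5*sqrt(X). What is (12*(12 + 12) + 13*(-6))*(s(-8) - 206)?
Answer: -43260 + 2100*I*sqrt(2) ≈ -43260.0 + 2969.8*I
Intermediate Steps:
(12*(12 + 12) + 13*(-6))*(s(-8) - 206) = (12*(12 + 12) + 13*(-6))*(5*sqrt(-8) - 206) = (12*24 - 78)*(5*(2*I*sqrt(2)) - 206) = (288 - 78)*(10*I*sqrt(2) - 206) = 210*(-206 + 10*I*sqrt(2)) = -43260 + 2100*I*sqrt(2)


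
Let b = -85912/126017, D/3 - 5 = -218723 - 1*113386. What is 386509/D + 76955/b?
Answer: -150967289858602/1337424321 ≈ -1.1288e+5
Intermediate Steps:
D = -996312 (D = 15 + 3*(-218723 - 1*113386) = 15 + 3*(-218723 - 113386) = 15 + 3*(-332109) = 15 - 996327 = -996312)
b = -85912/126017 (b = -85912*1/126017 = -85912/126017 ≈ -0.68175)
386509/D + 76955/b = 386509/(-996312) + 76955/(-85912/126017) = 386509*(-1/996312) + 76955*(-126017/85912) = -386509/996312 - 9697638235/85912 = -150967289858602/1337424321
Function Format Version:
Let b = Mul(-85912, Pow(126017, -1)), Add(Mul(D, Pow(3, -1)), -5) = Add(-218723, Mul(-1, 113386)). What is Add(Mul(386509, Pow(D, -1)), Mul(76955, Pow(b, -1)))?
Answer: Rational(-150967289858602, 1337424321) ≈ -1.1288e+5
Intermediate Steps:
D = -996312 (D = Add(15, Mul(3, Add(-218723, Mul(-1, 113386)))) = Add(15, Mul(3, Add(-218723, -113386))) = Add(15, Mul(3, -332109)) = Add(15, -996327) = -996312)
b = Rational(-85912, 126017) (b = Mul(-85912, Rational(1, 126017)) = Rational(-85912, 126017) ≈ -0.68175)
Add(Mul(386509, Pow(D, -1)), Mul(76955, Pow(b, -1))) = Add(Mul(386509, Pow(-996312, -1)), Mul(76955, Pow(Rational(-85912, 126017), -1))) = Add(Mul(386509, Rational(-1, 996312)), Mul(76955, Rational(-126017, 85912))) = Add(Rational(-386509, 996312), Rational(-9697638235, 85912)) = Rational(-150967289858602, 1337424321)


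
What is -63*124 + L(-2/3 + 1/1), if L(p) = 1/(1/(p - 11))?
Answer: -23468/3 ≈ -7822.7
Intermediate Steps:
L(p) = -11 + p (L(p) = 1/(1/(-11 + p)) = -11 + p)
-63*124 + L(-2/3 + 1/1) = -63*124 + (-11 + (-2/3 + 1/1)) = -7812 + (-11 + (-2*1/3 + 1*1)) = -7812 + (-11 + (-2/3 + 1)) = -7812 + (-11 + 1/3) = -7812 - 32/3 = -23468/3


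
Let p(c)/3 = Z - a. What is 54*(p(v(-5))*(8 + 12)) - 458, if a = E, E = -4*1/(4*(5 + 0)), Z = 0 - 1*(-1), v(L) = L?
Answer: 3430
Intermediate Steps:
Z = 1 (Z = 0 + 1 = 1)
E = -⅕ (E = -4/(4*5) = -4/20 = -4*1/20 = -⅕ ≈ -0.20000)
a = -⅕ ≈ -0.20000
p(c) = 18/5 (p(c) = 3*(1 - 1*(-⅕)) = 3*(1 + ⅕) = 3*(6/5) = 18/5)
54*(p(v(-5))*(8 + 12)) - 458 = 54*(18*(8 + 12)/5) - 458 = 54*((18/5)*20) - 458 = 54*72 - 458 = 3888 - 458 = 3430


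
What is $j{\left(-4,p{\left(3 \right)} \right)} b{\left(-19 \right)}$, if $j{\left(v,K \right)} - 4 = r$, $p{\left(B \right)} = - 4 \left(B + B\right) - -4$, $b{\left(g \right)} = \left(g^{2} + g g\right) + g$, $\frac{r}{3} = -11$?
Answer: $-20387$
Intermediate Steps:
$r = -33$ ($r = 3 \left(-11\right) = -33$)
$b{\left(g \right)} = g + 2 g^{2}$ ($b{\left(g \right)} = \left(g^{2} + g^{2}\right) + g = 2 g^{2} + g = g + 2 g^{2}$)
$p{\left(B \right)} = 4 - 8 B$ ($p{\left(B \right)} = - 4 \cdot 2 B + 4 = - 8 B + 4 = 4 - 8 B$)
$j{\left(v,K \right)} = -29$ ($j{\left(v,K \right)} = 4 - 33 = -29$)
$j{\left(-4,p{\left(3 \right)} \right)} b{\left(-19 \right)} = - 29 \left(- 19 \left(1 + 2 \left(-19\right)\right)\right) = - 29 \left(- 19 \left(1 - 38\right)\right) = - 29 \left(\left(-19\right) \left(-37\right)\right) = \left(-29\right) 703 = -20387$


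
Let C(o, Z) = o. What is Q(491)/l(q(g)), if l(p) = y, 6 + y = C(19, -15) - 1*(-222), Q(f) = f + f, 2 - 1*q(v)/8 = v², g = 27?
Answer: 982/235 ≈ 4.1787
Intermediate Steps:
q(v) = 16 - 8*v²
Q(f) = 2*f
y = 235 (y = -6 + (19 - 1*(-222)) = -6 + (19 + 222) = -6 + 241 = 235)
l(p) = 235
Q(491)/l(q(g)) = (2*491)/235 = 982*(1/235) = 982/235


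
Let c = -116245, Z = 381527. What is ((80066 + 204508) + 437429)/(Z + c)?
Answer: 722003/265282 ≈ 2.7216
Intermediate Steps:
((80066 + 204508) + 437429)/(Z + c) = ((80066 + 204508) + 437429)/(381527 - 116245) = (284574 + 437429)/265282 = 722003*(1/265282) = 722003/265282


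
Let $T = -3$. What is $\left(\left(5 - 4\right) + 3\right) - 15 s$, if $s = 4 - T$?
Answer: $-101$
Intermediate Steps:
$s = 7$ ($s = 4 - -3 = 4 + 3 = 7$)
$\left(\left(5 - 4\right) + 3\right) - 15 s = \left(\left(5 - 4\right) + 3\right) - 105 = \left(1 + 3\right) - 105 = 4 - 105 = -101$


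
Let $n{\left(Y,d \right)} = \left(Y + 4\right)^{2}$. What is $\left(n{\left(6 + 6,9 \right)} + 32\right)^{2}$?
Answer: $82944$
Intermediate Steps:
$n{\left(Y,d \right)} = \left(4 + Y\right)^{2}$
$\left(n{\left(6 + 6,9 \right)} + 32\right)^{2} = \left(\left(4 + \left(6 + 6\right)\right)^{2} + 32\right)^{2} = \left(\left(4 + 12\right)^{2} + 32\right)^{2} = \left(16^{2} + 32\right)^{2} = \left(256 + 32\right)^{2} = 288^{2} = 82944$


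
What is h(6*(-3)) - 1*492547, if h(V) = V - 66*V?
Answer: -491377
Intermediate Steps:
h(V) = -65*V (h(V) = V - 66*V = -65*V)
h(6*(-3)) - 1*492547 = -390*(-3) - 1*492547 = -65*(-18) - 492547 = 1170 - 492547 = -491377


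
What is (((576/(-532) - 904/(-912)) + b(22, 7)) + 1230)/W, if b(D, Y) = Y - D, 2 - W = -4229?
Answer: 969497/3376338 ≈ 0.28714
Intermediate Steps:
W = 4231 (W = 2 - 1*(-4229) = 2 + 4229 = 4231)
(((576/(-532) - 904/(-912)) + b(22, 7)) + 1230)/W = (((576/(-532) - 904/(-912)) + (7 - 1*22)) + 1230)/4231 = (((576*(-1/532) - 904*(-1/912)) + (7 - 22)) + 1230)*(1/4231) = (((-144/133 + 113/114) - 15) + 1230)*(1/4231) = ((-73/798 - 15) + 1230)*(1/4231) = (-12043/798 + 1230)*(1/4231) = (969497/798)*(1/4231) = 969497/3376338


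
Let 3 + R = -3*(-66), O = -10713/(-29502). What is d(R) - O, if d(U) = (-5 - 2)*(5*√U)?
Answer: -3571/9834 - 35*√195 ≈ -489.11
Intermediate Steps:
O = 3571/9834 (O = -10713*(-1/29502) = 3571/9834 ≈ 0.36313)
R = 195 (R = -3 - 3*(-66) = -3 + 198 = 195)
d(U) = -35*√U
d(R) - O = -35*√195 - 1*3571/9834 = -35*√195 - 3571/9834 = -3571/9834 - 35*√195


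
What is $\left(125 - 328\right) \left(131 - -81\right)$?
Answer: $-43036$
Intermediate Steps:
$\left(125 - 328\right) \left(131 - -81\right) = - 203 \left(131 + \left(-103 + 184\right)\right) = - 203 \left(131 + 81\right) = \left(-203\right) 212 = -43036$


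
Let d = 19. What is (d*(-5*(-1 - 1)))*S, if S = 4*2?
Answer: 1520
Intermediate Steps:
S = 8
(d*(-5*(-1 - 1)))*S = (19*(-5*(-1 - 1)))*8 = (19*(-5*(-2)))*8 = (19*10)*8 = 190*8 = 1520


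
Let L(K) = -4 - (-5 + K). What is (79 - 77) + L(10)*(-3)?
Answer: 29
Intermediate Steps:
L(K) = 1 - K (L(K) = -4 + (5 - K) = 1 - K)
(79 - 77) + L(10)*(-3) = (79 - 77) + (1 - 1*10)*(-3) = 2 + (1 - 10)*(-3) = 2 - 9*(-3) = 2 + 27 = 29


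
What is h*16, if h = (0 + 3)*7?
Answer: 336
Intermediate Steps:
h = 21 (h = 3*7 = 21)
h*16 = 21*16 = 336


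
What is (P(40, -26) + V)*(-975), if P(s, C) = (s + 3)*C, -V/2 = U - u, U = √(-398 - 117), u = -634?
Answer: 2326350 + 1950*I*√515 ≈ 2.3264e+6 + 44253.0*I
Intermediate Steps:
U = I*√515 (U = √(-515) = I*√515 ≈ 22.694*I)
V = -1268 - 2*I*√515 (V = -2*(I*√515 - 1*(-634)) = -2*(I*√515 + 634) = -2*(634 + I*√515) = -1268 - 2*I*√515 ≈ -1268.0 - 45.387*I)
P(s, C) = C*(3 + s) (P(s, C) = (3 + s)*C = C*(3 + s))
(P(40, -26) + V)*(-975) = (-26*(3 + 40) + (-1268 - 2*I*√515))*(-975) = (-26*43 + (-1268 - 2*I*√515))*(-975) = (-1118 + (-1268 - 2*I*√515))*(-975) = (-2386 - 2*I*√515)*(-975) = 2326350 + 1950*I*√515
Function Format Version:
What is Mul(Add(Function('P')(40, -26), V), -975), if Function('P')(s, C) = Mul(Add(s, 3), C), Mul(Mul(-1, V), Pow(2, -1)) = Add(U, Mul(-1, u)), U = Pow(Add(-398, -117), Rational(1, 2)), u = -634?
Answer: Add(2326350, Mul(1950, I, Pow(515, Rational(1, 2)))) ≈ Add(2.3264e+6, Mul(44253., I))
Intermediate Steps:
U = Mul(I, Pow(515, Rational(1, 2))) (U = Pow(-515, Rational(1, 2)) = Mul(I, Pow(515, Rational(1, 2))) ≈ Mul(22.694, I))
V = Add(-1268, Mul(-2, I, Pow(515, Rational(1, 2)))) (V = Mul(-2, Add(Mul(I, Pow(515, Rational(1, 2))), Mul(-1, -634))) = Mul(-2, Add(Mul(I, Pow(515, Rational(1, 2))), 634)) = Mul(-2, Add(634, Mul(I, Pow(515, Rational(1, 2))))) = Add(-1268, Mul(-2, I, Pow(515, Rational(1, 2)))) ≈ Add(-1268.0, Mul(-45.387, I)))
Function('P')(s, C) = Mul(C, Add(3, s)) (Function('P')(s, C) = Mul(Add(3, s), C) = Mul(C, Add(3, s)))
Mul(Add(Function('P')(40, -26), V), -975) = Mul(Add(Mul(-26, Add(3, 40)), Add(-1268, Mul(-2, I, Pow(515, Rational(1, 2))))), -975) = Mul(Add(Mul(-26, 43), Add(-1268, Mul(-2, I, Pow(515, Rational(1, 2))))), -975) = Mul(Add(-1118, Add(-1268, Mul(-2, I, Pow(515, Rational(1, 2))))), -975) = Mul(Add(-2386, Mul(-2, I, Pow(515, Rational(1, 2)))), -975) = Add(2326350, Mul(1950, I, Pow(515, Rational(1, 2))))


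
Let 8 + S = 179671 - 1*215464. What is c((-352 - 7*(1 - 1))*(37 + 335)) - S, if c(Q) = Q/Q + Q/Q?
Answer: 35803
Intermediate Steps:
S = -35801 (S = -8 + (179671 - 1*215464) = -8 + (179671 - 215464) = -8 - 35793 = -35801)
c(Q) = 2 (c(Q) = 1 + 1 = 2)
c((-352 - 7*(1 - 1))*(37 + 335)) - S = 2 - 1*(-35801) = 2 + 35801 = 35803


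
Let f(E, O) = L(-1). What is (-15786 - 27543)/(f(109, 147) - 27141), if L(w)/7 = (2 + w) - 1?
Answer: 14443/9047 ≈ 1.5964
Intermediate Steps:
L(w) = 7 + 7*w (L(w) = 7*((2 + w) - 1) = 7*(1 + w) = 7 + 7*w)
f(E, O) = 0 (f(E, O) = 7 + 7*(-1) = 7 - 7 = 0)
(-15786 - 27543)/(f(109, 147) - 27141) = (-15786 - 27543)/(0 - 27141) = -43329/(-27141) = -43329*(-1/27141) = 14443/9047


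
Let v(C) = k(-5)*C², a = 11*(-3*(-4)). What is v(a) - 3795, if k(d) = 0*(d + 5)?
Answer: -3795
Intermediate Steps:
k(d) = 0 (k(d) = 0*(5 + d) = 0)
a = 132 (a = 11*12 = 132)
v(C) = 0 (v(C) = 0*C² = 0)
v(a) - 3795 = 0 - 3795 = -3795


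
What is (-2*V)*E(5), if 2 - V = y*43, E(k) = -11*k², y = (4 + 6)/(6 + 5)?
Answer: -20400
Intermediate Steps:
y = 10/11 ≈ 0.90909
V = -408/11 (V = 2 - 10*43/11 = 2 - 1*430/11 = 2 - 430/11 = -408/11 ≈ -37.091)
(-2*V)*E(5) = (-2*(-408/11))*(-11*5²) = 816*(-11*25)/11 = (816/11)*(-275) = -20400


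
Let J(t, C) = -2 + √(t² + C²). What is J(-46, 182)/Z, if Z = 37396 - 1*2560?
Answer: -1/17418 + √8810/17418 ≈ 0.0053314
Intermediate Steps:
J(t, C) = -2 + √(C² + t²)
Z = 34836 (Z = 37396 - 2560 = 34836)
J(-46, 182)/Z = (-2 + √(182² + (-46)²))/34836 = (-2 + √(33124 + 2116))*(1/34836) = (-2 + √35240)*(1/34836) = (-2 + 2*√8810)*(1/34836) = -1/17418 + √8810/17418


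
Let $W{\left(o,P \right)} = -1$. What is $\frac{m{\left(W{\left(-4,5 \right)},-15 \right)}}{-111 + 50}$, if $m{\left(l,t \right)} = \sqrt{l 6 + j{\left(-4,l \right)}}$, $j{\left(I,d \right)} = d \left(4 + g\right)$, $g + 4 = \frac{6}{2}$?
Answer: $- \frac{3 i}{61} \approx - 0.04918 i$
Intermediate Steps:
$g = -1$ ($g = -4 + \frac{6}{2} = -4 + 6 \cdot \frac{1}{2} = -4 + 3 = -1$)
$j{\left(I,d \right)} = 3 d$ ($j{\left(I,d \right)} = d \left(4 - 1\right) = d 3 = 3 d$)
$m{\left(l,t \right)} = 3 \sqrt{l}$ ($m{\left(l,t \right)} = \sqrt{l 6 + 3 l} = \sqrt{6 l + 3 l} = \sqrt{9 l} = 3 \sqrt{l}$)
$\frac{m{\left(W{\left(-4,5 \right)},-15 \right)}}{-111 + 50} = \frac{3 \sqrt{-1}}{-111 + 50} = \frac{3 i}{-61} = - \frac{3 i}{61}$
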